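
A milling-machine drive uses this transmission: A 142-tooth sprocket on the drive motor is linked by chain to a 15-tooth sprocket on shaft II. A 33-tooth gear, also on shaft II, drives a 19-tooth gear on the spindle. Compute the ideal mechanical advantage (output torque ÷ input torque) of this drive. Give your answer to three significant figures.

0.0608

Each stage contributes driven/driver: chain 15/142 = 0.10563, gear mesh 19/33 = 0.57576.
Overall: 0.10563 × 0.57576 = 0.060819.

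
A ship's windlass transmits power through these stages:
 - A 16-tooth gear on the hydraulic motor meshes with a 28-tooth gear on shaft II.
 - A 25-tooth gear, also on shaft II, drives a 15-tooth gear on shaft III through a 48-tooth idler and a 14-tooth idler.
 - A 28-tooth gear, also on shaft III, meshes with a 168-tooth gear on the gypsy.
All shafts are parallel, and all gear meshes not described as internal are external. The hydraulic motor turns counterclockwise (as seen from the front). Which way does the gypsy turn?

the hydraulic motor → shaft II: external mesh, 1 reversal → CW.
shaft II → shaft III: driver → idler → idler → driven is 3 external meshes, 3 reversals → CCW.
shaft III → the gypsy: external mesh, 1 reversal → CW.
5 reversals in total — an odd number — so the gypsy turns opposite to the hydraulic motor.

clockwise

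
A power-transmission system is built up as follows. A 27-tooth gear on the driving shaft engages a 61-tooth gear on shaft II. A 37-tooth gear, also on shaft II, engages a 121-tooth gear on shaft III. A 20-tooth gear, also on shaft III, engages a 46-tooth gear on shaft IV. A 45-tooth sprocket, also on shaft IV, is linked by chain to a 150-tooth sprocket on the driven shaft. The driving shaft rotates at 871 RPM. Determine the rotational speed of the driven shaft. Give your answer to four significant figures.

15.38 RPM

Gear mesh: ratio = 61/27 = 2.2593, so shaft II turns at 871 / 2.2593 = 385.52 RPM.
Gear mesh: ratio = 121/37 = 3.2703, so shaft III turns at 385.52 / 3.2703 = 117.89 RPM.
Gear mesh: ratio = 46/20 = 2.3, so shaft IV turns at 117.89 / 2.3 = 51.256 RPM.
Chain: ratio = 150/45 = 3.3333, so the driven shaft turns at 51.256 / 3.3333 = 15.377 RPM.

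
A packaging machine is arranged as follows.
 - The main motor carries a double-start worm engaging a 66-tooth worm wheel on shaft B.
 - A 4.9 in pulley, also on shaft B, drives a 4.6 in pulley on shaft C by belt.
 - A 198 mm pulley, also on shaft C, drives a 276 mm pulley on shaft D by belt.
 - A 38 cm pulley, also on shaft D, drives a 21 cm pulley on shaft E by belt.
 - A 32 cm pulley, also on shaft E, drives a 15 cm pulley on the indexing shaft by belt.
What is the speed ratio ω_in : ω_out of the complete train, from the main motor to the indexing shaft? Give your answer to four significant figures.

Each stage contributes driven/driver: worm 66/2 = 33, belt 4.6/4.9 = 0.93878, belt 276/198 = 1.3939, belt 21/38 = 0.55263, belt 15/32 = 0.46875.
Overall: 33 × 0.93878 × 1.3939 × 0.55263 × 0.46875 = 11.187.

11.19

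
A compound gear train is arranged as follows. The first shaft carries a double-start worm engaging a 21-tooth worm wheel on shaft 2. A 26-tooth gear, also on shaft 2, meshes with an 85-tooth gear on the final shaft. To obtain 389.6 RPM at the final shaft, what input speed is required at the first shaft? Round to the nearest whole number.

13374 RPM

Overall ratio R = 10.5 × 3.2692 = 34.327.
Required input speed = output speed × R = 389.6 × 34.327 = 13374 RPM.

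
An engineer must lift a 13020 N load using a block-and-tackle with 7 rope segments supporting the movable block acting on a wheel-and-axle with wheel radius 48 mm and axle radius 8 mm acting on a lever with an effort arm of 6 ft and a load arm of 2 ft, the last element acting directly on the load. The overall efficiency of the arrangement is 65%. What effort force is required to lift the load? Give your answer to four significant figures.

159.0 N

Block-and-tackle MA = number of supporting rope parts = 7.
Wheel-and-axle MA = R/r = 48/8 = 6.
Lever MA = effort arm / load arm = 6/2 = 3.
Combined ideal MA = 7 × 6 × 3 = 126.
Actual MA = 126 × 0.65 = 81.9.
Effort = load / actual MA = 13020 / 81.9 = 158.97 N.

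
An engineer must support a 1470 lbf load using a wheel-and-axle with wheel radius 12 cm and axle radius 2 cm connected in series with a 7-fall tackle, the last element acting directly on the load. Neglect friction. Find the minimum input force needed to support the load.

Wheel-and-axle MA = R/r = 12/2 = 6.
Block-and-tackle MA = number of supporting rope parts = 7.
Combined ideal MA = 6 × 7 = 42.
Effort = load / MA = 1470 / 42 = 35 lbf.

35 lbf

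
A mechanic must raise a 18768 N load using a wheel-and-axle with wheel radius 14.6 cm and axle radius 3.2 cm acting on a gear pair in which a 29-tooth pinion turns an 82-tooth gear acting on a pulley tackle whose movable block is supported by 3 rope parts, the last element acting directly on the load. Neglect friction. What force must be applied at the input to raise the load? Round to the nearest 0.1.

Wheel-and-axle MA = R/r = 14.6/3.2 = 4.5625.
Gear pair MA = 82/29 = 2.8276.
Block-and-tackle MA = number of supporting rope parts = 3.
Combined ideal MA = 4.5625 × 2.8276 × 3 = 38.703.
Effort = load / MA = 18768 / 38.703 = 484.93 N.

484.9 N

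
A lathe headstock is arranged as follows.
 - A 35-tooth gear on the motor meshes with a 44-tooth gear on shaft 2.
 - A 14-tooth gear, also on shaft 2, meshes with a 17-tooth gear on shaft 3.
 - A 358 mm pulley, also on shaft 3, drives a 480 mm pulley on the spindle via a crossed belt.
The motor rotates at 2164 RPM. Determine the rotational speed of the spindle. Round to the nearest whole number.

the motor → shaft 2 (gear mesh, 44/35): 2164 ÷ 1.2571 = 1721.4 RPM
shaft 2 → shaft 3 (gear mesh, 17/14): 1721.4 ÷ 1.2143 = 1417.6 RPM
shaft 3 → the spindle (belt, 480/358): 1417.6 ÷ 1.3408 = 1057.3 RPM

1057 RPM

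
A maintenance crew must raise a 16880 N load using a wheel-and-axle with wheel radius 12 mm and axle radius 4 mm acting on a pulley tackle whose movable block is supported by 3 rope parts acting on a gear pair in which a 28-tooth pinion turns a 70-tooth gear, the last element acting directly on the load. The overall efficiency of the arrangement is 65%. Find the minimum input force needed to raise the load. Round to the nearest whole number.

Wheel-and-axle MA = R/r = 12/4 = 3.
Block-and-tackle MA = number of supporting rope parts = 3.
Gear pair MA = 70/28 = 2.5.
Combined ideal MA = 3 × 3 × 2.5 = 22.5.
Actual MA = 22.5 × 0.65 = 14.625.
Effort = load / actual MA = 16880 / 14.625 = 1154.2 N.

1154 N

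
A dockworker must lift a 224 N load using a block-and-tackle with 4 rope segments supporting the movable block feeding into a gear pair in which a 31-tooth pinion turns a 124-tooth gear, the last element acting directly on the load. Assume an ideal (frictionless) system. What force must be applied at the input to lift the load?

14 N

Block-and-tackle MA = number of supporting rope parts = 4.
Gear pair MA = 124/31 = 4.
Combined ideal MA = 4 × 4 = 16.
Effort = load / MA = 224 / 16 = 14 N.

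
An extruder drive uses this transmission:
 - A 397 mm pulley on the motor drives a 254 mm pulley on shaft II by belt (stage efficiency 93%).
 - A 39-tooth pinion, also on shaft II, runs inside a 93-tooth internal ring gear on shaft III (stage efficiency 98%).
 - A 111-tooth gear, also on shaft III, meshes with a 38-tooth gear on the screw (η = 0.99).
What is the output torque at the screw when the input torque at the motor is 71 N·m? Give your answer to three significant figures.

33.5 N·m

belt 254/397 = 0.6398 → τ = 71·0.6398·0.93 = 42.246 N·m
internal gear 93/39 = 2.3846 → τ = 42.246·2.3846·0.98 = 98.725 N·m
gear mesh 38/111 = 0.34234 → τ = 98.725·0.34234·0.99 = 33.46 N·m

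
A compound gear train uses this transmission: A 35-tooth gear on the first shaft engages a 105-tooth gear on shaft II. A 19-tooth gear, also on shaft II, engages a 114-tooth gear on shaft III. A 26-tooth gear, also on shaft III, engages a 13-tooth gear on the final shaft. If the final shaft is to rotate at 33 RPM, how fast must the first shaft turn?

297 RPM

Overall ratio R = 3 × 6 × 0.5 = 9.
Required input speed = output speed × R = 33 × 9 = 297 RPM.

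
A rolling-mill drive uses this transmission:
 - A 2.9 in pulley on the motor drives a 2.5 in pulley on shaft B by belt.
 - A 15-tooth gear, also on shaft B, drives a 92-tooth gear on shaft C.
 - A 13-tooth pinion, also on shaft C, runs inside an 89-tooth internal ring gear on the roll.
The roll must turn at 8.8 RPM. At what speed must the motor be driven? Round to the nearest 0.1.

Overall ratio R = 0.86207 × 6.1333 × 6.8462 = 36.198.
Required input speed = output speed × R = 8.8 × 36.198 = 318.54 RPM.

318.5 RPM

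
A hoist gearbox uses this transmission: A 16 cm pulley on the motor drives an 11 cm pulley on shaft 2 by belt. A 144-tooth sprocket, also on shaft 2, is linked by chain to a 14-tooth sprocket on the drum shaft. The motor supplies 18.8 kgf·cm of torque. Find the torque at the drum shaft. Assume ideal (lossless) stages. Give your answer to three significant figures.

belt 11/16 = 0.6875 → τ = 18.8·0.6875 = 12.925 kgf·cm
chain 14/144 = 0.097222 → τ = 12.925·0.097222 = 1.2566 kgf·cm

1.26 kgf·cm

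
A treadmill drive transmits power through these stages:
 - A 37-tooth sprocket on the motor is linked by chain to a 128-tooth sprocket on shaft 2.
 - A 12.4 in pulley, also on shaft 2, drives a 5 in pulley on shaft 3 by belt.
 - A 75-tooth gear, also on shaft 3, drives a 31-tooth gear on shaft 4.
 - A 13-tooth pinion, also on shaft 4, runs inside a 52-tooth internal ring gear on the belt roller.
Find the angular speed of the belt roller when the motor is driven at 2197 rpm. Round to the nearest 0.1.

952.6 rpm

Chain: ratio = 128/37 = 3.4595, so shaft 2 turns at 2197 / 3.4595 = 635.07 rpm.
Belt: ratio = 5/12.4 = 0.40323, so shaft 3 turns at 635.07 / 0.40323 = 1575 rpm.
Gear mesh: ratio = 31/75 = 0.41333, so shaft 4 turns at 1575 / 0.41333 = 3810.4 rpm.
Internal gear: ratio = 52/13 = 4, so the belt roller turns at 3810.4 / 4 = 952.61 rpm.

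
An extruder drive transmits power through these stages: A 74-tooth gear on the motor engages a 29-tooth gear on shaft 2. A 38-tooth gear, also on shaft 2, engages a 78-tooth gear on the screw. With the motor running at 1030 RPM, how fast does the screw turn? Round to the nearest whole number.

Gear mesh: ratio = 29/74 = 0.39189, so shaft 2 turns at 1030 / 0.39189 = 2628.3 RPM.
Gear mesh: ratio = 78/38 = 2.0526, so the screw turns at 2628.3 / 2.0526 = 1280.4 RPM.

1280 RPM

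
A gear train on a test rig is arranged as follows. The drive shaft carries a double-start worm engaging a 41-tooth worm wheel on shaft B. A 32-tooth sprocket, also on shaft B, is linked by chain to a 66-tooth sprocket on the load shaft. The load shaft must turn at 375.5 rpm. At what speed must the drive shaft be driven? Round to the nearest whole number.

Overall ratio R = 20.5 × 2.0625 = 42.281.
Required input speed = output speed × R = 375.5 × 42.281 = 15877 rpm.

15877 rpm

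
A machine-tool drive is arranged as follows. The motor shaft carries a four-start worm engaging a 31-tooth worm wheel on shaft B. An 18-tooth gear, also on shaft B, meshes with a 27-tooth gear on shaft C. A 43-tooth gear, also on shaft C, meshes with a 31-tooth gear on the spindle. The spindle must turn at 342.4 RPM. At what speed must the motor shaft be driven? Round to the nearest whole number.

2870 RPM

Overall ratio R = 7.75 × 1.5 × 0.72093 = 8.3808.
Required input speed = output speed × R = 342.4 × 8.3808 = 2869.6 RPM.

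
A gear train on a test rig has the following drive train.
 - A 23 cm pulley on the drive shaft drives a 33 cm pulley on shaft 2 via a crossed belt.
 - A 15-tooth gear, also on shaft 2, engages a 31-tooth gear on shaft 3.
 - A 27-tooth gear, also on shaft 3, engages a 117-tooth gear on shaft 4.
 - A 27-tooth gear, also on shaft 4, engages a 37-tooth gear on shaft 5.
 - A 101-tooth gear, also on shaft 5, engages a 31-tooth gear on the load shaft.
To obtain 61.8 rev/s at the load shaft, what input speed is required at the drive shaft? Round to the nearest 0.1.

334.0 rev/s

Overall ratio R = 1.4348 × 2.0667 × 4.3333 × 1.3704 × 0.30693 = 5.4045.
Required input speed = output speed × R = 61.8 × 5.4045 = 334 rev/s.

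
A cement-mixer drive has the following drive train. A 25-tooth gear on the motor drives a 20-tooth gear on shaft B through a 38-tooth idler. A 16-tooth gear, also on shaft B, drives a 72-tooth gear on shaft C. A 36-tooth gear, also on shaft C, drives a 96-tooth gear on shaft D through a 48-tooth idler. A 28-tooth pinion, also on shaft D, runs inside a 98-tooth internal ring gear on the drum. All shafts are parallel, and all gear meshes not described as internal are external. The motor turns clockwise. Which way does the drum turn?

counterclockwise

the motor → shaft B: driver → idler → driven is 2 external meshes, 2 reversals → CW.
shaft B → shaft C: external mesh, 1 reversal → CCW.
shaft C → shaft D: driver → idler → driven is 2 external meshes, 2 reversals → CCW.
shaft D → the drum: internal mesh, same direction → CCW.
5 reversals in total — an odd number — so the drum turns opposite to the motor.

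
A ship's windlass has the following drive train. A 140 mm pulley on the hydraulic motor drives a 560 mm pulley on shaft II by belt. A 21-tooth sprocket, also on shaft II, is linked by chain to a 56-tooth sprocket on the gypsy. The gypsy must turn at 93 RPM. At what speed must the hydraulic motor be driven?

992 RPM

Overall ratio R = 4 × 2.6667 = 10.667.
Required input speed = output speed × R = 93 × 10.667 = 992 RPM.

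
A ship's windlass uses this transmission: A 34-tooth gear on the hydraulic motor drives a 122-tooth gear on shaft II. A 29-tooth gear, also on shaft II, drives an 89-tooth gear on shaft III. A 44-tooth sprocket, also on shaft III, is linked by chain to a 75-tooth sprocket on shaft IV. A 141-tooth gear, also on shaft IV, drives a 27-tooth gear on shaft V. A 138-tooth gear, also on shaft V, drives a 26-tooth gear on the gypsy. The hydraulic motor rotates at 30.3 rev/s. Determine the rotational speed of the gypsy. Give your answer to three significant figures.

44.7 rev/s

gear mesh 122/34 = 3.5882 → 30.3/3.5882 = 8.4443 rev/s
gear mesh 89/29 = 3.069 → 8.4443/3.069 = 2.7515 rev/s
chain 75/44 = 1.7045 → 2.7515/1.7045 = 1.6142 rev/s
gear mesh 27/141 = 0.19149 → 1.6142/0.19149 = 8.4298 rev/s
gear mesh 26/138 = 0.18841 → 8.4298/0.18841 = 44.743 rev/s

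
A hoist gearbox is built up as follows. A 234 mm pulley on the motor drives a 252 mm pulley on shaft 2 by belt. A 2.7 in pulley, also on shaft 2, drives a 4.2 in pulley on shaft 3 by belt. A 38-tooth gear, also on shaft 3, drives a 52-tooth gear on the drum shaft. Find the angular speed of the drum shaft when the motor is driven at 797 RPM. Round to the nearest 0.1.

Belt: ratio = 252/234 = 1.0769, so shaft 2 turns at 797 / 1.0769 = 740.07 RPM.
Belt: ratio = 4.2/2.7 = 1.5556, so shaft 3 turns at 740.07 / 1.5556 = 475.76 RPM.
Gear mesh: ratio = 52/38 = 1.3684, so the drum shaft turns at 475.76 / 1.3684 = 347.67 RPM.

347.7 RPM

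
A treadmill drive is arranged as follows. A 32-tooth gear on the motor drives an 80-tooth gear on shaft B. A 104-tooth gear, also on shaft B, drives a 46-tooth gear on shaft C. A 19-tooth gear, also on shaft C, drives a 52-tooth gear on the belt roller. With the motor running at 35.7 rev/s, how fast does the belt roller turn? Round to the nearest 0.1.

Gear mesh: ratio = 80/32 = 2.5, so shaft B turns at 35.7 / 2.5 = 14.28 rev/s.
Gear mesh: ratio = 46/104 = 0.44231, so shaft C turns at 14.28 / 0.44231 = 32.285 rev/s.
Gear mesh: ratio = 52/19 = 2.7368, so the belt roller turns at 32.285 / 2.7368 = 11.797 rev/s.

11.8 rev/s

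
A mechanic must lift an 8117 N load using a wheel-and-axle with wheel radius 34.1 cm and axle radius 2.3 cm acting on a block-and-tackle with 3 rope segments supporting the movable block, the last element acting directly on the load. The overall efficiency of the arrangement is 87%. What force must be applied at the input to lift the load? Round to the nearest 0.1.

Wheel-and-axle MA = R/r = 34.1/2.3 = 14.826.
Block-and-tackle MA = number of supporting rope parts = 3.
Combined ideal MA = 14.826 × 3 = 44.478.
Actual MA = 44.478 × 0.87 = 38.696.
Effort = load / actual MA = 8117 / 38.696 = 209.76 N.

209.8 N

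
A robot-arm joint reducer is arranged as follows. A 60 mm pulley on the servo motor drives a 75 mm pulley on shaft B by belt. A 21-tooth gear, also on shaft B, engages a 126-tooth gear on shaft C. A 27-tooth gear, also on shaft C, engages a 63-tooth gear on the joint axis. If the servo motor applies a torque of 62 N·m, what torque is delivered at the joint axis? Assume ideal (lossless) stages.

Belt: ratio = 75/60 = 1.25; torque at shaft B = 62 × 1.25 = 77.5 N·m.
Gear mesh: ratio = 126/21 = 6; torque at shaft C = 77.5 × 6 = 465 N·m.
Gear mesh: ratio = 63/27 = 2.3333; torque at the joint axis = 465 × 2.3333 = 1085 N·m.

1085 N·m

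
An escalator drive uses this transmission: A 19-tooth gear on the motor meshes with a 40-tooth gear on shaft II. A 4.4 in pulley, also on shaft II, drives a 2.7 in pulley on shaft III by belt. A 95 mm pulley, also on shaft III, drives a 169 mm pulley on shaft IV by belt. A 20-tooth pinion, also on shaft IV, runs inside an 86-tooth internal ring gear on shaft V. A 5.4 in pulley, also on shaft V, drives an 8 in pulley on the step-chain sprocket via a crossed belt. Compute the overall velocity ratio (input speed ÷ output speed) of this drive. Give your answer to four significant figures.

14.64

Each stage contributes driven/driver: gear mesh 40/19 = 2.1053, belt 2.7/4.4 = 0.61364, belt 169/95 = 1.7789, internal gear 86/20 = 4.3, belt 8/5.4 = 1.4815.
Overall: 2.1053 × 0.61364 × 1.7789 × 4.3 × 1.4815 = 14.64.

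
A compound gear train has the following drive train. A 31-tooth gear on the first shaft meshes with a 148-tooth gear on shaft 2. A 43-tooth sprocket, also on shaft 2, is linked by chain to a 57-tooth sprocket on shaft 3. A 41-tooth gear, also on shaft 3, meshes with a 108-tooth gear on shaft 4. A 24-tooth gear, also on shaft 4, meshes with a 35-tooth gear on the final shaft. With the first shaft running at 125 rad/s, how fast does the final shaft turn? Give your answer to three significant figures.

5.14 rad/s

the first shaft → shaft 2 (gear mesh, 148/31): 125 ÷ 4.7742 = 26.182 rad/s
shaft 2 → shaft 3 (chain, 57/43): 26.182 ÷ 1.3256 = 19.752 rad/s
shaft 3 → shaft 4 (gear mesh, 108/41): 19.752 ÷ 2.6341 = 7.4983 rad/s
shaft 4 → the final shaft (gear mesh, 35/24): 7.4983 ÷ 1.4583 = 5.1417 rad/s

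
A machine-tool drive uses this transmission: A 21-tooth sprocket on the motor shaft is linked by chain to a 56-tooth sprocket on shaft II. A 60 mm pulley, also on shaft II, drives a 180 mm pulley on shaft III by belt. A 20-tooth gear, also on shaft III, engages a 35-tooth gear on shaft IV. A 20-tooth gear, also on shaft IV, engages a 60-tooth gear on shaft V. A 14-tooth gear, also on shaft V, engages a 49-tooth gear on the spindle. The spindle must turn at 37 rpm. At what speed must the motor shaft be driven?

Overall ratio R = 2.6667 × 3 × 1.75 × 3 × 3.5 = 147.
Required input speed = output speed × R = 37 × 147 = 5439 rpm.

5439 rpm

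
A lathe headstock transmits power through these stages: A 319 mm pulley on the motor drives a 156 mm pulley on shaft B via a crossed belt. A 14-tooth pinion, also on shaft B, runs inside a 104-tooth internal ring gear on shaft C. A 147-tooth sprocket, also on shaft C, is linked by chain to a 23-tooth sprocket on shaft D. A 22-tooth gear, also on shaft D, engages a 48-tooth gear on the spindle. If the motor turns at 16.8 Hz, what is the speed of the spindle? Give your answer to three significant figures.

belt 156/319 = 0.48903 → 16.8/0.48903 = 34.354 Hz
internal gear 104/14 = 7.4286 → 34.354/7.4286 = 4.6246 Hz
chain 23/147 = 0.15646 → 4.6246/0.15646 = 29.557 Hz
gear mesh 48/22 = 2.1818 → 29.557/2.1818 = 13.547 Hz

13.5 Hz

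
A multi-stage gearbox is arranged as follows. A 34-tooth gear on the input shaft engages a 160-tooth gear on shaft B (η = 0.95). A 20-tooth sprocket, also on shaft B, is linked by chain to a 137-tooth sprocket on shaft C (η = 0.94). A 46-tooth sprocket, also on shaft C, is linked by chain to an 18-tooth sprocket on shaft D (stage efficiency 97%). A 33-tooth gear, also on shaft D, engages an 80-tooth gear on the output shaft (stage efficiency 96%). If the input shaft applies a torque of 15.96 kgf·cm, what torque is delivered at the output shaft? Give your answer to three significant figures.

Gear mesh: ratio = 160/34 = 4.7059; torque at shaft B = 15.96 × 4.7059 × 0.95 = 71.351 kgf·cm.
Chain: ratio = 137/20 = 6.85; torque at shaft C = 71.351 × 6.85 × 0.94 = 459.43 kgf·cm.
Chain: ratio = 18/46 = 0.3913; torque at shaft D = 459.43 × 0.3913 × 0.97 = 174.38 kgf·cm.
Gear mesh: ratio = 80/33 = 2.4242; torque at the output shaft = 174.38 × 2.4242 × 0.96 = 405.84 kgf·cm.

406 kgf·cm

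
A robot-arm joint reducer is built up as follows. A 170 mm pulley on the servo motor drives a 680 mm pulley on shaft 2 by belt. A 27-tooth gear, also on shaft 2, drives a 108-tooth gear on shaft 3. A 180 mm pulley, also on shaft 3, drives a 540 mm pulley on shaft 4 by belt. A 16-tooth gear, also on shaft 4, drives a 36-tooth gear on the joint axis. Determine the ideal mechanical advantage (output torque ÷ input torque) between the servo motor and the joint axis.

108

Each stage contributes driven/driver: belt 680/170 = 4, gear mesh 108/27 = 4, belt 540/180 = 3, gear mesh 36/16 = 2.25.
Overall: 4 × 4 × 3 × 2.25 = 108.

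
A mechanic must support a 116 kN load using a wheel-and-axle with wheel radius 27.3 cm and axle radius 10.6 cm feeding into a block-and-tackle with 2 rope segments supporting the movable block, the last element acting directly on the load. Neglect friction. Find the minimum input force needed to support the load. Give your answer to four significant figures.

Wheel-and-axle MA = R/r = 27.3/10.6 = 2.5755.
Block-and-tackle MA = number of supporting rope parts = 2.
Combined ideal MA = 2.5755 × 2 = 5.1509.
Effort = load / MA = 116 / 5.1509 = 22.52 kN.

22.52 kN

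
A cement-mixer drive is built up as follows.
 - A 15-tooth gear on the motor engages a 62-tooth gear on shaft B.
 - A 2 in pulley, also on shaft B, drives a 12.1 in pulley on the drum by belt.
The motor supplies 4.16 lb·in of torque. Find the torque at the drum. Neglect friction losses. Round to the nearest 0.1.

After the gear mesh (62/15): 4.16 × 4.1333 = 17.195 lb·in
After the belt (12.1/2): 17.195 × 6.05 = 104.03 lb·in

104.0 lb·in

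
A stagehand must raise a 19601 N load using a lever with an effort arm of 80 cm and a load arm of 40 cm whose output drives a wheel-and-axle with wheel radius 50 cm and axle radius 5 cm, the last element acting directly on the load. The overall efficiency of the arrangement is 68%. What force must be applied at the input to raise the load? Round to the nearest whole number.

Lever MA = effort arm / load arm = 80/40 = 2.
Wheel-and-axle MA = R/r = 50/5 = 10.
Combined ideal MA = 2 × 10 = 20.
Actual MA = 20 × 0.68 = 13.6.
Effort = load / actual MA = 19601 / 13.6 = 1441.2 N.

1441 N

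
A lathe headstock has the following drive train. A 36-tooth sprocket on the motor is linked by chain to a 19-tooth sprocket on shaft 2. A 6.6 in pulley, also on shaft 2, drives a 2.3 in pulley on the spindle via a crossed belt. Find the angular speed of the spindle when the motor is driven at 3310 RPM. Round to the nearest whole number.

Chain: ratio = 19/36 = 0.52778, so shaft 2 turns at 3310 / 0.52778 = 6271.6 RPM.
Belt: ratio = 2.3/6.6 = 0.34848, so the spindle turns at 6271.6 / 0.34848 = 17997 RPM.

17997 RPM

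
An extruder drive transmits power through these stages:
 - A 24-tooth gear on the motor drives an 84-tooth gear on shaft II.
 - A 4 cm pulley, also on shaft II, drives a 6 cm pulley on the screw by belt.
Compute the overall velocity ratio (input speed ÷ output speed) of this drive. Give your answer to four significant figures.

Each stage contributes driven/driver: gear mesh 84/24 = 3.5, belt 6/4 = 1.5.
Overall: 3.5 × 1.5 = 5.25.

5.250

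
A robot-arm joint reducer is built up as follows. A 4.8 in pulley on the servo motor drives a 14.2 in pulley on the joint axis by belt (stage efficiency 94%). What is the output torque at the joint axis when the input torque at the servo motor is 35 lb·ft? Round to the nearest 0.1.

97.3 lb·ft

belt 14.2/4.8 = 2.9583 → τ = 35·2.9583·0.94 = 97.329 lb·ft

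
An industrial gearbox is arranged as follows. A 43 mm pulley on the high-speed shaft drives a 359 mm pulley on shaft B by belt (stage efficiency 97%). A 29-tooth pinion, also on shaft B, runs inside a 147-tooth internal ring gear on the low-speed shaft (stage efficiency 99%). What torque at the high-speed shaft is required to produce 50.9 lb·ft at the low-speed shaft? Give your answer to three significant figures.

1.25 lb·ft

Overall ratio R = 8.3488 × 5.069 = 42.32; overall efficiency η = 0.97 × 0.99 = 0.9603.
Input torque = output torque / (R × η) = 50.9 / (42.32 × 0.9603) = 1.2525 lb·ft.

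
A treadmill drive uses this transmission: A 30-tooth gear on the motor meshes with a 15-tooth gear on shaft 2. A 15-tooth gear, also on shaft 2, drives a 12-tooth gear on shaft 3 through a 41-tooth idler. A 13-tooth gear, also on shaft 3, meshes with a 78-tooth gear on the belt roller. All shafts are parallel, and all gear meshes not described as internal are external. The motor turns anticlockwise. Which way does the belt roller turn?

anticlockwise

the motor → shaft 2: external mesh, 1 reversal → CW.
shaft 2 → shaft 3: driver → idler → driven is 2 external meshes, 2 reversals → CW.
shaft 3 → the belt roller: external mesh, 1 reversal → CCW.
4 reversals in total — an even number — so the belt roller turns the same way as the motor.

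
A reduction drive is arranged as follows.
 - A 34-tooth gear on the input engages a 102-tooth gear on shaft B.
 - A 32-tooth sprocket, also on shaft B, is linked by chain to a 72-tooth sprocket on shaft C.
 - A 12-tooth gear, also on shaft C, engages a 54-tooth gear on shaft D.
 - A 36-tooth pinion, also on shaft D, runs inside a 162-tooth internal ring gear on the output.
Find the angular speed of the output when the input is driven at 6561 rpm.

48 rpm

the input → shaft B (gear mesh, 102/34): 6561 ÷ 3 = 2187 rpm
shaft B → shaft C (chain, 72/32): 2187 ÷ 2.25 = 972 rpm
shaft C → shaft D (gear mesh, 54/12): 972 ÷ 4.5 = 216 rpm
shaft D → the output (internal gear, 162/36): 216 ÷ 4.5 = 48 rpm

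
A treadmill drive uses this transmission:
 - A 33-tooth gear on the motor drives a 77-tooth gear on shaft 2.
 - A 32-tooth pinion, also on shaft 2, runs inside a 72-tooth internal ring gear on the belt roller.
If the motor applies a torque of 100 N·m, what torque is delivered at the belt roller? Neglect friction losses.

After the gear mesh (77/33): 100 × 2.3333 = 233.33 N·m
After the internal gear (72/32): 233.33 × 2.25 = 525 N·m

525 N·m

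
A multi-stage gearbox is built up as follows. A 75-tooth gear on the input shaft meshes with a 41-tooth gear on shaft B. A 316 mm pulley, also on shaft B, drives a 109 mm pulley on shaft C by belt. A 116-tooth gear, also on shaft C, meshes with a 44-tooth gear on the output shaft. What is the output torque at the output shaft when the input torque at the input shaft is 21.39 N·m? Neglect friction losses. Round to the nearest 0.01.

Gear mesh: ratio = 41/75 = 0.54667; torque at shaft B = 21.39 × 0.54667 = 11.693 N·m.
Belt: ratio = 109/316 = 0.34494; torque at shaft C = 11.693 × 0.34494 = 4.0334 N·m.
Gear mesh: ratio = 44/116 = 0.37931; torque at the output shaft = 4.0334 × 0.37931 = 1.5299 N·m.

1.53 N·m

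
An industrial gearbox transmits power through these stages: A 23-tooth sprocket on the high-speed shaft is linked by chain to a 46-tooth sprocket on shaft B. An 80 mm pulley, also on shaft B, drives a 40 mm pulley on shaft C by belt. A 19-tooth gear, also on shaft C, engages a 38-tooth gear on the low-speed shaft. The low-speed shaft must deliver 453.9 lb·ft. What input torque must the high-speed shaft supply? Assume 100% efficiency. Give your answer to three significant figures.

Overall ratio R = 2 × 0.5 × 2 = 2.
Input torque = output torque / R = 453.9 / 2 = 226.95 lb·ft.

227 lb·ft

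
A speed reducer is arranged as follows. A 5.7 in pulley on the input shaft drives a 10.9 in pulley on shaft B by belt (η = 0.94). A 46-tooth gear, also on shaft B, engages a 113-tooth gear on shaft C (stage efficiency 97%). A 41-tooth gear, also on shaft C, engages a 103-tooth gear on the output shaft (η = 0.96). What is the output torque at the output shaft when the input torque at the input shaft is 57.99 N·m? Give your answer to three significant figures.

After the belt (10.9/5.7): 57.99 × 1.9123 × 0.94 = 104.24 N·m
After the gear mesh (113/46): 104.24 × 2.4565 × 0.97 = 248.38 N·m
After the gear mesh (103/41): 248.38 × 2.5122 × 0.96 = 599.03 N·m

599 N·m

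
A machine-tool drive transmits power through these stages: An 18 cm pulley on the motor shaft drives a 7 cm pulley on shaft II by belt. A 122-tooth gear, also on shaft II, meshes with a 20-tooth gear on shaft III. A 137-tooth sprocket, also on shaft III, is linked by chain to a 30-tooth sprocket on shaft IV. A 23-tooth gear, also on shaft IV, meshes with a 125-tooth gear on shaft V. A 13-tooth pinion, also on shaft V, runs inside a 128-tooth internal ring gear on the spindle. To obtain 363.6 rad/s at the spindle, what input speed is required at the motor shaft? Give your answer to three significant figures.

Overall ratio R = 0.38889 × 0.16393 × 0.21898 × 5.4348 × 9.8462 = 0.74704.
Required input speed = output speed × R = 363.6 × 0.74704 = 271.62 rad/s.

272 rad/s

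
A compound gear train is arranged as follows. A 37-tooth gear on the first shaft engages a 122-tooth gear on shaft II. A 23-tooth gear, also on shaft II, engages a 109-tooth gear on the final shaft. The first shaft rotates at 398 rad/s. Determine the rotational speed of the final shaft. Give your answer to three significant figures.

25.5 rad/s

the first shaft → shaft II (gear mesh, 122/37): 398 ÷ 3.2973 = 120.7 rad/s
shaft II → the final shaft (gear mesh, 109/23): 120.7 ÷ 4.7391 = 25.47 rad/s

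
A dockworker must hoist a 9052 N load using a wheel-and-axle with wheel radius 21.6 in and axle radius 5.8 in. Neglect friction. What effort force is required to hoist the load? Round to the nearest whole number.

Wheel-and-axle MA = R/r = 21.6/5.8 = 3.7241.
Effort = load / MA = 9052 / 3.7241 = 2430.6 N.

2431 N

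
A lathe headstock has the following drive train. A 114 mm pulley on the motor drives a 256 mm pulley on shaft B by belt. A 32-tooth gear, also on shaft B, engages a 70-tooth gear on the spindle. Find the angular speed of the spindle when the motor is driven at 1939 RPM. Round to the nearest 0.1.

394.7 RPM

the motor → shaft B (belt, 256/114): 1939 ÷ 2.2456 = 863.46 RPM
shaft B → the spindle (gear mesh, 70/32): 863.46 ÷ 2.1875 = 394.73 RPM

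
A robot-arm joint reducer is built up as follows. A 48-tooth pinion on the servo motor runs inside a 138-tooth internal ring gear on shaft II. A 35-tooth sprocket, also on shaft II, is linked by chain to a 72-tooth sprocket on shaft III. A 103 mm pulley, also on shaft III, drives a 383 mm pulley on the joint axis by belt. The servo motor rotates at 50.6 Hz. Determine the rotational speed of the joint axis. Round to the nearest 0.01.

2.30 Hz

the servo motor → shaft II (internal gear, 138/48): 50.6 ÷ 2.875 = 17.6 Hz
shaft II → shaft III (chain, 72/35): 17.6 ÷ 2.0571 = 8.5556 Hz
shaft III → the joint axis (belt, 383/103): 8.5556 ÷ 3.7184 = 2.3008 Hz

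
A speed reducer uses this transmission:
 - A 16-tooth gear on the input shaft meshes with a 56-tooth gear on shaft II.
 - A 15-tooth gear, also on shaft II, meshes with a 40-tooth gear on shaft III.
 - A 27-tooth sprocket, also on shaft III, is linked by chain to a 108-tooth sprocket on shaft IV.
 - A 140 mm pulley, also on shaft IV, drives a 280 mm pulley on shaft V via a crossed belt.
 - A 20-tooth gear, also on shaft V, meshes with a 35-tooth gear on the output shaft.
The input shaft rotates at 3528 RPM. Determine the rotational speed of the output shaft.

the input shaft → shaft II (gear mesh, 56/16): 3528 ÷ 3.5 = 1008 RPM
shaft II → shaft III (gear mesh, 40/15): 1008 ÷ 2.6667 = 378 RPM
shaft III → shaft IV (chain, 108/27): 378 ÷ 4 = 94.5 RPM
shaft IV → shaft V (belt, 280/140): 94.5 ÷ 2 = 47.25 RPM
shaft V → the output shaft (gear mesh, 35/20): 47.25 ÷ 1.75 = 27 RPM

27 RPM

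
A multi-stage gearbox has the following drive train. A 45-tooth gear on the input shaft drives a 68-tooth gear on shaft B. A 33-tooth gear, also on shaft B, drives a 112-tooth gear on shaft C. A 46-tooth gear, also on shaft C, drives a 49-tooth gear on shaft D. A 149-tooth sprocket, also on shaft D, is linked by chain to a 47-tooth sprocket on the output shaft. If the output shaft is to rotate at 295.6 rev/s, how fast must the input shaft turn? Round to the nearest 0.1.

509.4 rev/s

Overall ratio R = 1.5111 × 3.3939 × 1.0652 × 0.31544 = 1.7233.
Required input speed = output speed × R = 295.6 × 1.7233 = 509.4 rev/s.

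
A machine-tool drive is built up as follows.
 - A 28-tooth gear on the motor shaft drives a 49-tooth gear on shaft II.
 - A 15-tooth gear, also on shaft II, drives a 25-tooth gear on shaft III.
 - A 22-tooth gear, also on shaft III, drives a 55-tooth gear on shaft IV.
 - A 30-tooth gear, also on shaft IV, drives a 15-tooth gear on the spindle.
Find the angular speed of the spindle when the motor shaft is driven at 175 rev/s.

the motor shaft → shaft II (gear mesh, 49/28): 175 ÷ 1.75 = 100 rev/s
shaft II → shaft III (gear mesh, 25/15): 100 ÷ 1.6667 = 60 rev/s
shaft III → shaft IV (gear mesh, 55/22): 60 ÷ 2.5 = 24 rev/s
shaft IV → the spindle (gear mesh, 15/30): 24 ÷ 0.5 = 48 rev/s

48 rev/s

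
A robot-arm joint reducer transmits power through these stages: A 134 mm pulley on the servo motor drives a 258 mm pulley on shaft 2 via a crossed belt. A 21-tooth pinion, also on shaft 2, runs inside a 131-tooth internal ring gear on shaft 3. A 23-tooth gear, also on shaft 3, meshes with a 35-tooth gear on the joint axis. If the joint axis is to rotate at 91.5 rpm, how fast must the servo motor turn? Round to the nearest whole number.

1672 rpm

Overall ratio R = 1.9254 × 6.2381 × 1.5217 = 18.277.
Required input speed = output speed × R = 91.5 × 18.277 = 1672.4 rpm.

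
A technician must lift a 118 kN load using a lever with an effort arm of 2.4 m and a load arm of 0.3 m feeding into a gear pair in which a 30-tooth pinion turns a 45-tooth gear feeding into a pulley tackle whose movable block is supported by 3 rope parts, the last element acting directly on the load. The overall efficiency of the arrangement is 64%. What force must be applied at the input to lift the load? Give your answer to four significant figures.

5.122 kN

Lever MA = effort arm / load arm = 2.4/0.3 = 8.
Gear pair MA = 45/30 = 1.5.
Block-and-tackle MA = number of supporting rope parts = 3.
Combined ideal MA = 8 × 1.5 × 3 = 36.
Actual MA = 36 × 0.64 = 23.04.
Effort = load / actual MA = 118 / 23.04 = 5.1215 kN.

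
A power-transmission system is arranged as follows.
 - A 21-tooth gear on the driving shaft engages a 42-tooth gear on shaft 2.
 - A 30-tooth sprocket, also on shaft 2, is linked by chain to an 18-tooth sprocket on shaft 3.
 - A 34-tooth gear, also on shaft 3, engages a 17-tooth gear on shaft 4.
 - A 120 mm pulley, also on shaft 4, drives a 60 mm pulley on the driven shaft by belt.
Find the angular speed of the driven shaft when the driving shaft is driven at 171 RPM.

570 RPM

gear mesh 42/21 = 2 → 171/2 = 85.5 RPM
chain 18/30 = 0.6 → 85.5/0.6 = 142.5 RPM
gear mesh 17/34 = 0.5 → 142.5/0.5 = 285 RPM
belt 60/120 = 0.5 → 285/0.5 = 570 RPM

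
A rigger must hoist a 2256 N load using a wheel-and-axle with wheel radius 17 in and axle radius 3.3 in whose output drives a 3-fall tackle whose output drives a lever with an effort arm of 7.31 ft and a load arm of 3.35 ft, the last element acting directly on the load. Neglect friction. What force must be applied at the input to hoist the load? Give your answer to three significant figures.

66.9 N

Wheel-and-axle MA = R/r = 17/3.3 = 5.1515.
Block-and-tackle MA = number of supporting rope parts = 3.
Lever MA = effort arm / load arm = 7.31/3.35 = 2.1821.
Combined ideal MA = 5.1515 × 3 × 2.1821 = 33.723.
Effort = load / MA = 2256 / 33.723 = 66.898 N.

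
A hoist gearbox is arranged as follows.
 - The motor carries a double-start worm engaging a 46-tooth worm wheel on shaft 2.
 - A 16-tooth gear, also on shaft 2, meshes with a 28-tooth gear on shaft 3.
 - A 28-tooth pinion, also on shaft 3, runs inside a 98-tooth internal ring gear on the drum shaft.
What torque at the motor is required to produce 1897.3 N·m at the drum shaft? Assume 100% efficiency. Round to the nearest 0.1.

Overall ratio R = 23 × 1.75 × 3.5 = 140.88.
Input torque = output torque / R = 1897.3 / 140.88 = 13.468 N·m.

13.5 N·m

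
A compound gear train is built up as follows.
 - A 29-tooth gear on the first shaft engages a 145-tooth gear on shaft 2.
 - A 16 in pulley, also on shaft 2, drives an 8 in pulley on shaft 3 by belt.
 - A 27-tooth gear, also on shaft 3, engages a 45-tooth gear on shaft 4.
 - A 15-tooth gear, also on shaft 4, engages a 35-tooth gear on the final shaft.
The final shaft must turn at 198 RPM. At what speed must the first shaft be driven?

1925 RPM

Overall ratio R = 5 × 0.5 × 1.6667 × 2.3333 = 9.7222.
Required input speed = output speed × R = 198 × 9.7222 = 1925 RPM.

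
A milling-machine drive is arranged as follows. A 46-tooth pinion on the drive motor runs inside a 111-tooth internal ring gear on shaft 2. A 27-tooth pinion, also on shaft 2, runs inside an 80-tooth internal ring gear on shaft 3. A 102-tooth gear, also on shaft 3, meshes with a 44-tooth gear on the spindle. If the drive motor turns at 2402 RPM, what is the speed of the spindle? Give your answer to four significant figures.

778.8 RPM

internal gear 111/46 = 2.413 → 2402/2.413 = 995.42 RPM
internal gear 80/27 = 2.963 → 995.42/2.963 = 335.96 RPM
gear mesh 44/102 = 0.43137 → 335.96/0.43137 = 778.81 RPM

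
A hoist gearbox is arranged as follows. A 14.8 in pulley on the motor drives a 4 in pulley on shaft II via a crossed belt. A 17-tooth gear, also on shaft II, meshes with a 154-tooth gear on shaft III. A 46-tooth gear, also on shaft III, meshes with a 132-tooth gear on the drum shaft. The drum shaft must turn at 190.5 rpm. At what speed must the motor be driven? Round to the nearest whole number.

1338 rpm

Overall ratio R = 0.27027 × 9.0588 × 2.8696 = 7.0256.
Required input speed = output speed × R = 190.5 × 7.0256 = 1338.4 rpm.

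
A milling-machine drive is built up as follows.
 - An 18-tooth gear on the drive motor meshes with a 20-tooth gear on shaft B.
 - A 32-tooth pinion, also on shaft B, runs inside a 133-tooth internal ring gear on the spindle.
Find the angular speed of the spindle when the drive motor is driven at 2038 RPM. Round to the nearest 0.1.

gear mesh 20/18 = 1.1111 → 2038/1.1111 = 1834.2 RPM
internal gear 133/32 = 4.1562 → 1834.2/4.1562 = 441.31 RPM

441.3 RPM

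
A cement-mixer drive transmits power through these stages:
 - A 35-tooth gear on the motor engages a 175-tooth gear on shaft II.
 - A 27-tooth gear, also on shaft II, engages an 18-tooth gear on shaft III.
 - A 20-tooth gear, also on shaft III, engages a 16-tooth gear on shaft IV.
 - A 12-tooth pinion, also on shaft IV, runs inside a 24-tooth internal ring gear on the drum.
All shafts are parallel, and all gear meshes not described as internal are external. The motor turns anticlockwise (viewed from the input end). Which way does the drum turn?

the motor → shaft II: external mesh, 1 reversal → CW.
shaft II → shaft III: external mesh, 1 reversal → CCW.
shaft III → shaft IV: external mesh, 1 reversal → CW.
shaft IV → the drum: internal mesh, same direction → CW.
3 reversals in total — an odd number — so the drum turns opposite to the motor.

clockwise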